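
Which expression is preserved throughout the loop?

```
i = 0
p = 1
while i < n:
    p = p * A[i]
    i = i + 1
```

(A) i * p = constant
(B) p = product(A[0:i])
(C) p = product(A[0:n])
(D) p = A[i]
B

A loop invariant must hold before the first iteration and be re-established by every execution of the body.

(B) p = product(A[0:i]): Initially i = 0 and p = 1 = product of the empty slice A[0:0]. If p = product(A[0:i]) holds at the top of an iteration, the body sets p to product(A[0:i]) * A[i] = product(A[0:i+1]) and then i to i+1, so the property is restored. At exit i = n, giving p = product(A[0:n]).

The other options fail:
(A) i * p = constant: initially i * p = 0, but after one iteration it is 1 * A[0], which is nonzero in general.
(C) p = product(A[0:n]): false before the loop (p = 1, not the full product) -- it only becomes true at exit.
(D) p = A[i]: after the first iteration p = A[0] but i = 1; in general p is a product of several elements, not a single one.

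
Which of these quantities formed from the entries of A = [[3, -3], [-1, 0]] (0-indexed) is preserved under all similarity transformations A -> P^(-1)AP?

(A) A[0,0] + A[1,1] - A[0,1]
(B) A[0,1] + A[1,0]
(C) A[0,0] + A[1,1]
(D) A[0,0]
C

A[0,0] + A[1,1] is the trace of A. By the cyclic property of the trace, tr(P^(-1)AP) = tr(APP^(-1)) = tr(A), so it is the same for every matrix similar to A.

The other combinations are not similarity invariants. For example, take P = [[1, -1], [0, 1]] (det P = 1), so P^(-1) = [[1, 1], [0, 1]] and
B = P^(-1)AP = [[2, -5], [-1, 1]].
Evaluating each option on A and on B:
(A) A[0,0] + A[1,1] - A[0,1]: 6 for A, 8 for B -> changes
(B) A[0,1] + A[1,0]: -4 for A, -6 for B -> changes
(C) A[0,0] + A[1,1]: 3 for A, 3 for B -> unchanged
(D) A[0,0]: 3 for A, 2 for B -> changes

Only (C) A[0,0] + A[1,1] = 3 survives (and it does so for every P, not just this one), so it is the invariant.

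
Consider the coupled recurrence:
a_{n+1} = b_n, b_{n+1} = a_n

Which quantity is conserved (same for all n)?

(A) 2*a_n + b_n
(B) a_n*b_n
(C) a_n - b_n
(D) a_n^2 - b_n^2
B

Replace a_n by a_{n+1} = b_n and b_n by b_{n+1} = a_n in each option and simplify:
(A) 2*a_n + b_n  ->  2*(b_n) + (a_n) = a_n + 2*b_n   [not conserved]
(B) a_n*b_n  ->  (b_n)*(a_n) = a_n*b_n   [conserved]
(C) a_n - b_n  ->  (b_n) - (a_n) = -a_n + b_n   [not conserved]
(D) a_n^2 - b_n^2  ->  (b_n)^2 - (a_n)^2 = -a_n^2 + b_n^2   [not conserved]

Only (B) a_n*b_n returns to itself after one step, so it is the conserved quantity.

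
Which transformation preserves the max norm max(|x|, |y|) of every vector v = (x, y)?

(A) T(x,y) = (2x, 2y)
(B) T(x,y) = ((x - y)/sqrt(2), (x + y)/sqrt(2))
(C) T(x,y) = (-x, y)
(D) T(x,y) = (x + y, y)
C

A transformation preserves a norm if ||T(v)|| = ||v|| for every v; a single vector where the norm changes rules an option out.

(A) T(x,y) = (2x, 2y): v = (1, 0) has norm max(|1|, |0|) = 1, but T(v) = (2, 0) has norm 2 -- not preserved.
(B) T(x,y) = ((x - y)/sqrt(2), (x + y)/sqrt(2)): v = (1, 0) has norm max(|1|, |0|) = 1, but T(v) = (sqrt(2)/2, sqrt(2)/2) has norm sqrt(2)/2 -- not preserved.
(C) T(x,y) = (-x, y): preserves the norm -- it only permutes the coordinates and/or flips signs, which leaves max(|x|, |y|) unchanged.
(D) T(x,y) = (x + y, y): v = (1, 1) has norm max(|1|, |1|) = 1, but T(v) = (2, 1) has norm 2 -- not preserved.

Therefore the answer is (C).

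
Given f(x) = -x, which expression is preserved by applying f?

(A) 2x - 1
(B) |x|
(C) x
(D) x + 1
B

For f(x) = -x:
Applying f replaces x by -x. Since |-x| = |x|, the absolute value is unchanged by f, whereas x -> -x, 2x - 1 -> -2x - 1 and x + 1 -> -x + 1 all change.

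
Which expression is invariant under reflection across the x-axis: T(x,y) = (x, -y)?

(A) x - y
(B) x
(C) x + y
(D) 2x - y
B

The map is reflection across the x-axis: T(x,y) = (x, -y).
Substitute the transformed coordinates into each option and compare with the original:
(A) x - y  ->  (x) - (-y) = x + y   [differs from x - y: not invariant]
(B) x  ->  (x) = x   [equals x: invariant]
(C) x + y  ->  (x) + (-y) = x - y   [differs from x + y: not invariant]
(D) 2x - y  ->  2(x) - (-y) = 2x + y   [differs from 2x - y: not invariant]

Only option (B), x, is unchanged by the transformation.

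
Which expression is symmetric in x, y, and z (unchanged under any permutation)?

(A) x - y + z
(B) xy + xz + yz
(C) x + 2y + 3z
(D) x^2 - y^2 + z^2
B

A symmetric expression is unchanged when the variables are permuted; here the transformation to test is the swap (x, y) -> (y, x).
A symmetric expression must survive every permutation; the single swap x <-> y already eliminates the distractors, and the keyed expression is also unchanged by x <-> z and y <-> z (each variable enters it in exactly the same way).
Substitute the transformed coordinates into each option and compare with the original:
(A) x - y + z  ->  (y) - (x) + z = -x + y + z   [differs from x - y + z: not invariant]
(B) xy + xz + yz  ->  (y)(x) + (y)z + (x)z = xy + xz + yz   [equals xy + xz + yz: invariant]
(C) x + 2y + 3z  ->  (y) + 2(x) + 3z = 2x + y + 3z   [differs from x + 2y + 3z: not invariant]
(D) x^2 - y^2 + z^2  ->  (y)^2 - (x)^2 + z^2 = -x^2 + y^2 + z^2   [differs from x^2 - y^2 + z^2: not invariant]

Only option (B), xy + xz + yz, is unchanged by the transformation.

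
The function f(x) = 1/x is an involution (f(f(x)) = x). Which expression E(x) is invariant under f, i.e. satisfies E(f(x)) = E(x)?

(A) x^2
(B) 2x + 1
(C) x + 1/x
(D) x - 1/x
C

Replace x by f(x) = 1/x in each option and simplify. As a quick numerical cross-check, also compare E(5) with E(f(5)) = E(1/5).

(A) x^2  ->  (1/x)^2 = x^(-2); check: E(5) = 25 but E(1/5) = 1/25.   [not invariant]
(B) 2x + 1  ->  2(1/x) + 1 = (x + 2)/x; check: E(5) = 11 but E(1/5) = 7/5.   [not invariant]
(C) x + 1/x  ->  (1/x) + 1/(1/x), which simplifies back to x + 1/x; check: E(5) = 26/5, E(1/5) = 26/5.   [invariant]
(D) x - 1/x  ->  (1/x) - 1/(1/x) = -x + 1/x; check: E(5) = 24/5 but E(1/5) = -24/5.   [not invariant]

Only (C) is unchanged. E is symmetric under swapping x with f(x) = 1/x, which is exactly what an involution does.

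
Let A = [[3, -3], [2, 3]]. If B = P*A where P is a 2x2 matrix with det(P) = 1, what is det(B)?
15

By the multiplicative property of determinants, det(B) = det(P*A) = det(P) * det(A) = det(A),
so the determinant is invariant under multiplication by any determinant-1 matrix; we just need det(A).

det(A) = (3)(3) - (-3)(2) = 9 - (-6) = 15

Therefore det(B) = 1 * 15 = 15.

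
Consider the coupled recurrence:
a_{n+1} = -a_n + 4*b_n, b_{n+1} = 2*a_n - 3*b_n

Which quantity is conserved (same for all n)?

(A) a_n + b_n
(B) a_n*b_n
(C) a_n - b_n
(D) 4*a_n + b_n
A

Replace a_n by a_{n+1} = -a_n + 4*b_n and b_n by b_{n+1} = 2*a_n - 3*b_n in each option and simplify:
(A) a_n + b_n  ->  (-a_n + 4*b_n) + (2*a_n - 3*b_n) = a_n + b_n   [conserved]
(B) a_n*b_n  ->  (-a_n + 4*b_n)*(2*a_n - 3*b_n) = -2*a_n^2 + 11*a_n*b_n - 12*b_n^2   [not conserved]
(C) a_n - b_n  ->  (-a_n + 4*b_n) - (2*a_n - 3*b_n) = -3*a_n + 7*b_n   [not conserved]
(D) 4*a_n + b_n  ->  4*(-a_n + 4*b_n) + (2*a_n - 3*b_n) = -2*a_n + 13*b_n   [not conserved]

Only (A) a_n + b_n returns to itself after one step, so it is the conserved quantity.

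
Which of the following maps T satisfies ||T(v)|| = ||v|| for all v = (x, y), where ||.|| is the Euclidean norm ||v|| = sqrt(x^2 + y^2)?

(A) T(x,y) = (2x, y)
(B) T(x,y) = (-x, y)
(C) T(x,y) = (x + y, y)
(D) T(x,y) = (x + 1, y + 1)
B

A transformation preserves a norm if ||T(v)|| = ||v|| for every v; a single vector where the norm changes rules an option out.

(A) T(x,y) = (2x, y): v = (1, 0) has norm sqrt((1)^2 + (0)^2) = 1, but T(v) = (2, 0) has norm 2 -- not preserved.
(B) T(x,y) = (-x, y): preserves the norm -- it is an orthogonal map (a rotation/reflection), and (-x)^2 + (y)^2 simplifies to x^2 + y^2.
(C) T(x,y) = (x + y, y): v = (0, 1) has norm sqrt((0)^2 + (1)^2) = 1, but T(v) = (1, 1) has norm sqrt(2) -- not preserved.
(D) T(x,y) = (x + 1, y + 1): v = (1, 0) has norm sqrt((1)^2 + (0)^2) = 1, but T(v) = (2, 1) has norm sqrt(5) -- not preserved.

Therefore the answer is (B).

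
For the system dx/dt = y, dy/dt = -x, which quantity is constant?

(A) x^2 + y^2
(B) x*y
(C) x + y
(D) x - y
A

A first integral I satisfies dI/dt = 0 along every solution. Differentiate each option and use the equation of motion:
(A) d/dt[x^2 + y^2] = 2x*dx/dt + 2y*dy/dt = 2x*y + 2y*(-x) = 0
(B) d/dt[x*y] = (dx/dt)y + x(dy/dt) = y^2 - x^2, not identically 0
(C) d/dt[x + y] = y + (-x) = y - x, not identically 0
(D) d/dt[x - y] = y - (-x) = x + y, not identically 0

Only (A) has zero time-derivative. So x^2 + y^2 (the squared radius; trajectories are circles) is the conserved quantity.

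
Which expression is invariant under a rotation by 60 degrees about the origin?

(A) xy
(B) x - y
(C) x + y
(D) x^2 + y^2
D

A rotation by 60 degrees sends (x, y) to (x/2 - sqrt(3)y/2, sqrt(3)x/2 + y/2).
Substitute the transformed coordinates into each option and compare with the original:
(A) xy  ->  (x/2 - sqrt(3)y/2)(sqrt(3)x/2 + y/2) = sqrt(3)x^2/4 - xy/2 - sqrt(3)y^2/4   [differs from xy: not invariant]
(B) x - y  ->  (x/2 - sqrt(3)y/2) - (sqrt(3)x/2 + y/2) = -sqrt(3)x/2 + x/2 - sqrt(3)y/2 - y/2   [differs from x - y: not invariant]
(C) x + y  ->  (x/2 - sqrt(3)y/2) + (sqrt(3)x/2 + y/2) = x/2 + sqrt(3)x/2 - sqrt(3)y/2 + y/2   [differs from x + y: not invariant]
(D) x^2 + y^2  ->  (x/2 - sqrt(3)y/2)^2 + (sqrt(3)x/2 + y/2)^2 = x^2 + y^2   [equals x^2 + y^2: invariant]

Only option (D), x^2 + y^2, is unchanged by the transformation.
Geometrically, x^2 + y^2 is the squared distance from the origin, which every rotation about the origin preserves.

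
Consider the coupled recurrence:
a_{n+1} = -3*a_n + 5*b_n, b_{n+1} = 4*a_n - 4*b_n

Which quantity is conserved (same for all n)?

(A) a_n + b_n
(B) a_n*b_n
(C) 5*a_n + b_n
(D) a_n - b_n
A

Replace a_n by a_{n+1} = -3*a_n + 5*b_n and b_n by b_{n+1} = 4*a_n - 4*b_n in each option and simplify:
(A) a_n + b_n  ->  (-3*a_n + 5*b_n) + (4*a_n - 4*b_n) = a_n + b_n   [conserved]
(B) a_n*b_n  ->  (-3*a_n + 5*b_n)*(4*a_n - 4*b_n) = -12*a_n^2 + 32*a_n*b_n - 20*b_n^2   [not conserved]
(C) 5*a_n + b_n  ->  5*(-3*a_n + 5*b_n) + (4*a_n - 4*b_n) = -11*a_n + 21*b_n   [not conserved]
(D) a_n - b_n  ->  (-3*a_n + 5*b_n) - (4*a_n - 4*b_n) = -7*a_n + 9*b_n   [not conserved]

Only (A) a_n + b_n returns to itself after one step, so it is the conserved quantity.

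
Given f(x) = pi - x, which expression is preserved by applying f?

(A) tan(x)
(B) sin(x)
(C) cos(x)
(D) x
B

For f(x) = pi - x:
sin(pi - x) = sin(x), so sine is invariant under this transformation.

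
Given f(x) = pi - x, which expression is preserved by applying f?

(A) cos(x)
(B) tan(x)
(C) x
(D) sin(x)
D

For f(x) = pi - x:
sin(pi - x) = sin(x), so sine is invariant under this transformation.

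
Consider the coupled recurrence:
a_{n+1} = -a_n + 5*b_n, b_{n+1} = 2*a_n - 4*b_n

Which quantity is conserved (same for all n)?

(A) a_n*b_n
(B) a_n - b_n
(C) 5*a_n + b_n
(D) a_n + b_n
D

Replace a_n by a_{n+1} = -a_n + 5*b_n and b_n by b_{n+1} = 2*a_n - 4*b_n in each option and simplify:
(A) a_n*b_n  ->  (-a_n + 5*b_n)*(2*a_n - 4*b_n) = -2*a_n^2 + 14*a_n*b_n - 20*b_n^2   [not conserved]
(B) a_n - b_n  ->  (-a_n + 5*b_n) - (2*a_n - 4*b_n) = -3*a_n + 9*b_n   [not conserved]
(C) 5*a_n + b_n  ->  5*(-a_n + 5*b_n) + (2*a_n - 4*b_n) = -3*a_n + 21*b_n   [not conserved]
(D) a_n + b_n  ->  (-a_n + 5*b_n) + (2*a_n - 4*b_n) = a_n + b_n   [conserved]

Only (D) a_n + b_n returns to itself after one step, so it is the conserved quantity.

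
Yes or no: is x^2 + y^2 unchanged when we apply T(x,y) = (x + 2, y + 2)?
No

Substitute T(x,y) = (x + 2, y + 2) into the expression and compare with the original.

Original: x^2 + y^2
After applying T: (x + 2)^2 + (y + 2)^2 = x^2 + 4x + y^2 + 4y + 8

This differs from the original x^2 + y^2 (difference: 4x + 4y + 8), so the expression is NOT invariant.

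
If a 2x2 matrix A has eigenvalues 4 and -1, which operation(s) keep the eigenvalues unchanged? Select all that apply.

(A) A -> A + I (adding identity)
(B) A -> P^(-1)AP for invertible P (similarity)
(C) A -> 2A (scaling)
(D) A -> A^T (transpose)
B and D

Eigenvalues are preserved by:
1. Similarity transformations: A -> P^(-1)AP (same characteristic polynomial)
2. Transpose: A^T has the same eigenvalues as A

Eigenvalues are NOT preserved by:
- Adding identity: eigenvalues become 4+1, -1+1
- Scaling: eigenvalues become 8, -2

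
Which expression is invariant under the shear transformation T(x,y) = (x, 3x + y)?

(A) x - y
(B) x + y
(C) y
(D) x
D

Under the shear T(x,y) = (x, 3x + y):
Substitute the transformed coordinates into each option and compare with the original:
(A) x - y  ->  (x) - (3x + y) = -2x - y   [differs from x - y: not invariant]
(B) x + y  ->  (x) + (3x + y) = 4x + y   [differs from x + y: not invariant]
(C) y  ->  (3x + y) = 3x + y   [differs from y: not invariant]
(D) x  ->  (x) = x   [equals x: invariant]

Only option (D), x, is unchanged by the transformation.
A vertical shear moves points parallel to the y-axis, so the x-coordinate (and any function of x alone) is unchanged.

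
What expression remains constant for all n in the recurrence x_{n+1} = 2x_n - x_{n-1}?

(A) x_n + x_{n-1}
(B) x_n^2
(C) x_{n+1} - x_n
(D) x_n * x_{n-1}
C

For the recurrence x_{n+1} = 2x_n - x_{n-1}:

If x_{n+1} = 2x_n - x_{n-1}, then:
x_{n+1} - x_n = x_n - x_{n-1}
The first difference is constant throughout the sequence.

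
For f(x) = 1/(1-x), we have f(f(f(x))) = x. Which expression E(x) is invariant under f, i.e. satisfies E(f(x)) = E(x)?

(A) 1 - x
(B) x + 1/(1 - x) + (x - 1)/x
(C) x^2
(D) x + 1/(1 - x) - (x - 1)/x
B

Replace x by f(x) = 1/(1 - x) in each option and simplify. As a quick numerical cross-check, also compare E(5) with E(f(5)) = E(-1/4).

(A) 1 - x  ->  1 - (1/(1 - x)) = x/(x - 1); check: E(5) = -4 but E(-1/4) = 5/4.   [not invariant]
(B) x + 1/(1 - x) + (x - 1)/x  ->  (1/(1 - x)) + 1/(1 - (1/(1 - x))) + ((1/(1 - x)) - 1)/(1/(1 - x)), which simplifies back to x + 1/(1 - x) + (x - 1)/x; check: E(5) = 111/20, E(-1/4) = 111/20.   [invariant]
(C) x^2  ->  (1/(1 - x))^2 = (x - 1)^(-2); check: E(5) = 25 but E(-1/4) = 1/16.   [not invariant]
(D) x + 1/(1 - x) - (x - 1)/x  ->  (1/(1 - x)) + 1/(1 - (1/(1 - x))) - ((1/(1 - x)) - 1)/(1/(1 - x)) = (x^2(1 - x) - x + (x - 1)^2)/(x(x - 1)); check: E(5) = 79/20 but E(-1/4) = -89/20.   [not invariant]

Only (B) is unchanged. Indeed f(f(x)) = 1/(1 - 1/(1-x)) = (1-x)/(-x) = (x-1)/x, so E(x) = x + f(x) + f(f(x)) is the sum over the whole 3-cycle; applying f just permutes the three terms cyclically (x -> f(x) -> f(f(x)) -> x), leaving the sum unchanged.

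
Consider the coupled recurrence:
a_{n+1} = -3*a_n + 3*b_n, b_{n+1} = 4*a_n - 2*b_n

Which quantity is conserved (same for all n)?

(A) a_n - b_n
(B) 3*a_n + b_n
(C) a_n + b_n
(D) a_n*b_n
C

Replace a_n by a_{n+1} = -3*a_n + 3*b_n and b_n by b_{n+1} = 4*a_n - 2*b_n in each option and simplify:
(A) a_n - b_n  ->  (-3*a_n + 3*b_n) - (4*a_n - 2*b_n) = -7*a_n + 5*b_n   [not conserved]
(B) 3*a_n + b_n  ->  3*(-3*a_n + 3*b_n) + (4*a_n - 2*b_n) = -5*a_n + 7*b_n   [not conserved]
(C) a_n + b_n  ->  (-3*a_n + 3*b_n) + (4*a_n - 2*b_n) = a_n + b_n   [conserved]
(D) a_n*b_n  ->  (-3*a_n + 3*b_n)*(4*a_n - 2*b_n) = -12*a_n^2 + 18*a_n*b_n - 6*b_n^2   [not conserved]

Only (C) a_n + b_n returns to itself after one step, so it is the conserved quantity.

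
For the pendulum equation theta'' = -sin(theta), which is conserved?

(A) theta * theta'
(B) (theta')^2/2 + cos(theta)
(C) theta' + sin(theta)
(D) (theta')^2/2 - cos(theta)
D

A first integral I satisfies dI/dt = 0 along every solution. Differentiate each option and use the equation of motion:
(A) d/dt[theta * theta'] = (theta')^2 + theta theta'' = (theta')^2 - theta sin(theta), not identically 0
(B) d/dt[(theta')^2/2 + cos(theta)] = theta' theta'' - sin(theta) theta' = -2 theta' sin(theta), not identically 0
(C) d/dt[theta' + sin(theta)] = theta'' + cos(theta) theta' = -sin(theta) + theta' cos(theta), not identically 0
(D) d/dt[(theta')^2/2 - cos(theta)] = theta' theta'' + sin(theta) theta' = theta'(-sin(theta)) + theta' sin(theta) = 0

Only (D) has zero time-derivative. This is the total energy: kinetic (theta')^2/2 plus potential -cos(theta).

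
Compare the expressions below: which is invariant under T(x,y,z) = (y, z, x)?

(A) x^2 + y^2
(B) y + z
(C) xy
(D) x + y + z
D

Apply T(x,y,z) = (y, z, x) to each option, i.e. replace (x, y, z) by the transformed coordinates.
Substitute the transformed coordinates into each option and compare with the original:
(A) x^2 + y^2  ->  (y)^2 + (z)^2 = y^2 + z^2   [differs from x^2 + y^2: not invariant]
(B) y + z  ->  (z) + (x) = x + z   [differs from y + z: not invariant]
(C) xy  ->  (y)(z) = yz   [differs from xy: not invariant]
(D) x + y + z  ->  (y) + (z) + (x) = x + y + z   [equals x + y + z: invariant]

Only option (D), x + y + z, is unchanged by the transformation.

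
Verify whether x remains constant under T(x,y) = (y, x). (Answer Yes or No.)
No

Substitute T(x,y) = (y, x) into the expression and compare with the original.

Original: x
After applying T: (y) = y

This differs from the original x (difference: -x + y), so the expression is NOT invariant.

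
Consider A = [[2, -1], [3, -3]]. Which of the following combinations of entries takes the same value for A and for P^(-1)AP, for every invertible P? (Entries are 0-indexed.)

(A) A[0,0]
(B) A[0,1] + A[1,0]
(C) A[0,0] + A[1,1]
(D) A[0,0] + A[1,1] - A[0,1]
C

A[0,0] + A[1,1] is the trace of A. By the cyclic property of the trace, tr(P^(-1)AP) = tr(APP^(-1)) = tr(A), so it is the same for every matrix similar to A.

The other combinations are not similarity invariants. For example, take P = [[1, 2], [0, 1]] (det P = 1), so P^(-1) = [[1, -2], [0, 1]] and
B = P^(-1)AP = [[-4, -3], [3, 3]].
Evaluating each option on A and on B:
(A) A[0,0]: 2 for A, -4 for B -> changes
(B) A[0,1] + A[1,0]: 2 for A, 0 for B -> changes
(C) A[0,0] + A[1,1]: -1 for A, -1 for B -> unchanged
(D) A[0,0] + A[1,1] - A[0,1]: 0 for A, 2 for B -> changes

Only (C) A[0,0] + A[1,1] = -1 survives (and it does so for every P, not just this one), so it is the invariant.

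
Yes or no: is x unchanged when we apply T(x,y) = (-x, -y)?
No

Substitute T(x,y) = (-x, -y) into the expression and compare with the original.

Original: x
After applying T: (-x) = -x

This differs from the original x (difference: -2x), so the expression is NOT invariant.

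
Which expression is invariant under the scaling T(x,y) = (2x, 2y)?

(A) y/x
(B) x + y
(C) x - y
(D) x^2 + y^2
A

Under the uniform scaling T(x,y) = (2x, 2y):
Substitute the transformed coordinates into each option and compare with the original:
(A) y/x  ->  (2y)/(2x) = y/x   [equals y/x: invariant]
(B) x + y  ->  (2x) + (2y) = 2x + 2y   [differs from x + y: not invariant]
(C) x - y  ->  (2x) - (2y) = 2x - 2y   [differs from x - y: not invariant]
(D) x^2 + y^2  ->  (2x)^2 + (2y)^2 = 4x^2 + 4y^2   [differs from x^2 + y^2: not invariant]

Only option (A), y/x, is unchanged by the transformation.
The common factor 2 cancels in a ratio of coordinates, while sums, products and sums of squares pick up factors of 2 or 4.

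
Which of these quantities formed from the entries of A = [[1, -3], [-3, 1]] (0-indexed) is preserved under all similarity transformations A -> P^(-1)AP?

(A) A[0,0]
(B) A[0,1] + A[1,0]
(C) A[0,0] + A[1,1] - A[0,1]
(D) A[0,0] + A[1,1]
D

A[0,0] + A[1,1] is the trace of A. By the cyclic property of the trace, tr(P^(-1)AP) = tr(APP^(-1)) = tr(A), so it is the same for every matrix similar to A.

The other combinations are not similarity invariants. For example, take P = [[1, 1], [1, 2]] (det P = 1), so P^(-1) = [[2, -1], [-1, 1]] and
B = P^(-1)AP = [[-2, -9], [0, 4]].
Evaluating each option on A and on B:
(A) A[0,0]: 1 for A, -2 for B -> changes
(B) A[0,1] + A[1,0]: -6 for A, -9 for B -> changes
(C) A[0,0] + A[1,1] - A[0,1]: 5 for A, 11 for B -> changes
(D) A[0,0] + A[1,1]: 2 for A, 2 for B -> unchanged

Only (D) A[0,0] + A[1,1] = 2 survives (and it does so for every P, not just this one), so it is the invariant.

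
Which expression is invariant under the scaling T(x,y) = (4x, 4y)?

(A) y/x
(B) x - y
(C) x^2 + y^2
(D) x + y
A

Under the uniform scaling T(x,y) = (4x, 4y):
Substitute the transformed coordinates into each option and compare with the original:
(A) y/x  ->  (4y)/(4x) = y/x   [equals y/x: invariant]
(B) x - y  ->  (4x) - (4y) = 4x - 4y   [differs from x - y: not invariant]
(C) x^2 + y^2  ->  (4x)^2 + (4y)^2 = 16x^2 + 16y^2   [differs from x^2 + y^2: not invariant]
(D) x + y  ->  (4x) + (4y) = 4x + 4y   [differs from x + y: not invariant]

Only option (A), y/x, is unchanged by the transformation.
The common factor 4 cancels in a ratio of coordinates, while sums, products and sums of squares pick up factors of 4 or 16.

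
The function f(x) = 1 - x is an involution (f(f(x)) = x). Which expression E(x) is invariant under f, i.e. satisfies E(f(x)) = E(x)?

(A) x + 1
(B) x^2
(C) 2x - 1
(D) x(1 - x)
D

Replace x by f(x) = 1 - x in each option and simplify. As a quick numerical cross-check, also compare E(3) with E(f(3)) = E(-2).

(A) x + 1  ->  (1 - x) + 1 = 2 - x; check: E(3) = 4 but E(-2) = -1.   [not invariant]
(B) x^2  ->  (1 - x)^2 = (x - 1)^2; check: E(3) = 9 but E(-2) = 4.   [not invariant]
(C) 2x - 1  ->  2(1 - x) - 1 = 1 - 2x; check: E(3) = 5 but E(-2) = -5.   [not invariant]
(D) x(1 - x)  ->  (1 - x)(1 - (1 - x)), which simplifies back to x(1 - x); check: E(3) = -6, E(-2) = -6.   [invariant]

Only (D) is unchanged. E is symmetric under swapping x with f(x) = 1 - x, which is exactly what an involution does.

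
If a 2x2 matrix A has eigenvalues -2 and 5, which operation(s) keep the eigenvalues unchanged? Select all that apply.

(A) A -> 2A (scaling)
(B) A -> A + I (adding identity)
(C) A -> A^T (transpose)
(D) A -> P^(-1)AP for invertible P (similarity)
C and D

Eigenvalues are preserved by:
1. Similarity transformations: A -> P^(-1)AP (same characteristic polynomial)
2. Transpose: A^T has the same eigenvalues as A

Eigenvalues are NOT preserved by:
- Adding identity: eigenvalues become -2+1, 5+1
- Scaling: eigenvalues become -4, 10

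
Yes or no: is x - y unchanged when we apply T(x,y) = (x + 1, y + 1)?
Yes

Substitute T(x,y) = (x + 1, y + 1) into the expression and compare with the original.

Original: x - y
After applying T: (x + 1) - (y + 1) = x - y

This is identical to the original x - y, so the expression is invariant.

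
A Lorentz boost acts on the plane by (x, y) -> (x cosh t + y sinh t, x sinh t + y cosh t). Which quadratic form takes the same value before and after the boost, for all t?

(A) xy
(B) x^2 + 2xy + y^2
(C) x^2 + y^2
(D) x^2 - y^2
D

Write x' = x cosh t + y sinh t, y' = x sinh t + y cosh t and substitute into each option:
(A) xy: (x cosh t + y sinh t)(x sinh t + y cosh t) = xy(cosh^2 t + sinh^2 t) + (x^2 + y^2) sinh t cosh t = xy cosh 2t + (x^2 + y^2)(sinh 2t)/2   [not invariant for t != 0]
(B) x^2 + 2xy + y^2: (x' + y')^2 with x' + y' = (x + y)(cosh t + sinh t) = (x + y)e^t, so it becomes (x + y)^2 e^(2t)   [not invariant for t != 0]
(C) x^2 + y^2: (x cosh t + y sinh t)^2 + (x sinh t + y cosh t)^2 = (x^2 + y^2)(cosh^2 t + sinh^2 t) + 4xy sinh t cosh t = (x^2 + y^2) cosh 2t + 2xy sinh 2t   [not invariant for t != 0]
(D) x^2 - y^2: (x cosh t + y sinh t)^2 - (x sinh t + y cosh t)^2 = x^2(cosh^2 t - sinh^2 t) + 2xy(cosh t sinh t - sinh t cosh t) + y^2(sinh^2 t - cosh^2 t) = x^2 - y^2   [invariant, using cosh^2 t - sinh^2 t = 1]

Only (D) x^2 - y^2 is unchanged; it is the Minkowski form preserved by Lorentz boosts, just as x^2 + y^2 is preserved by ordinary rotations.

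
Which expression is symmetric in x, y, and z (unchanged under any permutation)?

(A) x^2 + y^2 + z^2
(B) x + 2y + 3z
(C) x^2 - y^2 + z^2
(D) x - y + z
A

A symmetric expression is unchanged when the variables are permuted; here the transformation to test is the swap (x, y) -> (y, x).
A symmetric expression must survive every permutation; the single swap x <-> y already eliminates the distractors, and the keyed expression is also unchanged by x <-> z and y <-> z (each variable enters it in exactly the same way).
Substitute the transformed coordinates into each option and compare with the original:
(A) x^2 + y^2 + z^2  ->  (y)^2 + (x)^2 + z^2 = x^2 + y^2 + z^2   [equals x^2 + y^2 + z^2: invariant]
(B) x + 2y + 3z  ->  (y) + 2(x) + 3z = 2x + y + 3z   [differs from x + 2y + 3z: not invariant]
(C) x^2 - y^2 + z^2  ->  (y)^2 - (x)^2 + z^2 = -x^2 + y^2 + z^2   [differs from x^2 - y^2 + z^2: not invariant]
(D) x - y + z  ->  (y) - (x) + z = -x + y + z   [differs from x - y + z: not invariant]

Only option (A), x^2 + y^2 + z^2, is unchanged by the transformation.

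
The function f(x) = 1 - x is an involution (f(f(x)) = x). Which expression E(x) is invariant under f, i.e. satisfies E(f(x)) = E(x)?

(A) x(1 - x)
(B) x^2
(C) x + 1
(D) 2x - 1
A

Replace x by f(x) = 1 - x in each option and simplify. As a quick numerical cross-check, also compare E(3) with E(f(3)) = E(-2).

(A) x(1 - x)  ->  (1 - x)(1 - (1 - x)), which simplifies back to x(1 - x); check: E(3) = -6, E(-2) = -6.   [invariant]
(B) x^2  ->  (1 - x)^2 = (x - 1)^2; check: E(3) = 9 but E(-2) = 4.   [not invariant]
(C) x + 1  ->  (1 - x) + 1 = 2 - x; check: E(3) = 4 but E(-2) = -1.   [not invariant]
(D) 2x - 1  ->  2(1 - x) - 1 = 1 - 2x; check: E(3) = 5 but E(-2) = -5.   [not invariant]

Only (A) is unchanged. E is symmetric under swapping x with f(x) = 1 - x, which is exactly what an involution does.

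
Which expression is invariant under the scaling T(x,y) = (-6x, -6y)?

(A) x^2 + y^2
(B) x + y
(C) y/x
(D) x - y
C

Under the uniform scaling T(x,y) = (-6x, -6y):
Substitute the transformed coordinates into each option and compare with the original:
(A) x^2 + y^2  ->  (-6x)^2 + (-6y)^2 = 36x^2 + 36y^2   [differs from x^2 + y^2: not invariant]
(B) x + y  ->  (-6x) + (-6y) = -6x - 6y   [differs from x + y: not invariant]
(C) y/x  ->  (-6y)/(-6x) = y/x   [equals y/x: invariant]
(D) x - y  ->  (-6x) - (-6y) = -6x + 6y   [differs from x - y: not invariant]

Only option (C), y/x, is unchanged by the transformation.
The common factor -6 cancels in a ratio of coordinates, while sums, products and sums of squares pick up factors of -6 or 36.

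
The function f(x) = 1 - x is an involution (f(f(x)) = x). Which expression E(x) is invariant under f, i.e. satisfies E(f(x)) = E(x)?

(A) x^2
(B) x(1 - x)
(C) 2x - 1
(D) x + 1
B

Replace x by f(x) = 1 - x in each option and simplify. As a quick numerical cross-check, also compare E(3) with E(f(3)) = E(-2).

(A) x^2  ->  (1 - x)^2 = (x - 1)^2; check: E(3) = 9 but E(-2) = 4.   [not invariant]
(B) x(1 - x)  ->  (1 - x)(1 - (1 - x)), which simplifies back to x(1 - x); check: E(3) = -6, E(-2) = -6.   [invariant]
(C) 2x - 1  ->  2(1 - x) - 1 = 1 - 2x; check: E(3) = 5 but E(-2) = -5.   [not invariant]
(D) x + 1  ->  (1 - x) + 1 = 2 - x; check: E(3) = 4 but E(-2) = -1.   [not invariant]

Only (B) is unchanged. E is symmetric under swapping x with f(x) = 1 - x, which is exactly what an involution does.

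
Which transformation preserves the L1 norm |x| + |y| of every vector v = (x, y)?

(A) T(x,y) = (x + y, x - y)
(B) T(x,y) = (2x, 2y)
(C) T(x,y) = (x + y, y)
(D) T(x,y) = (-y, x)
D

A transformation preserves a norm if ||T(v)|| = ||v|| for every v; a single vector where the norm changes rules an option out.

(A) T(x,y) = (x + y, x - y): v = (1, 0) has norm |1| + |0| = 1, but T(v) = (1, 1) has norm 2 -- not preserved.
(B) T(x,y) = (2x, 2y): v = (1, 0) has norm |1| + |0| = 1, but T(v) = (2, 0) has norm 2 -- not preserved.
(C) T(x,y) = (x + y, y): v = (0, 1) has norm |0| + |1| = 1, but T(v) = (1, 1) has norm 2 -- not preserved.
(D) T(x,y) = (-y, x): preserves the norm -- it only permutes the coordinates and/or flips signs, which leaves |x| + |y| unchanged.

Therefore the answer is (D).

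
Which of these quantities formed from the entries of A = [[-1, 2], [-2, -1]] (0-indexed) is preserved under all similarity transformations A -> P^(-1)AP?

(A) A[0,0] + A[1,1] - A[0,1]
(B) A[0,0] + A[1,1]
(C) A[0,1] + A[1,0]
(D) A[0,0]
B

A[0,0] + A[1,1] is the trace of A. By the cyclic property of the trace, tr(P^(-1)AP) = tr(APP^(-1)) = tr(A), so it is the same for every matrix similar to A.

The other combinations are not similarity invariants. For example, take P = [[1, -1], [0, 1]] (det P = 1), so P^(-1) = [[1, 1], [0, 1]] and
B = P^(-1)AP = [[-3, 4], [-2, 1]].
Evaluating each option on A and on B:
(A) A[0,0] + A[1,1] - A[0,1]: -4 for A, -6 for B -> changes
(B) A[0,0] + A[1,1]: -2 for A, -2 for B -> unchanged
(C) A[0,1] + A[1,0]: 0 for A, 2 for B -> changes
(D) A[0,0]: -1 for A, -3 for B -> changes

Only (B) A[0,0] + A[1,1] = -2 survives (and it does so for every P, not just this one), so it is the invariant.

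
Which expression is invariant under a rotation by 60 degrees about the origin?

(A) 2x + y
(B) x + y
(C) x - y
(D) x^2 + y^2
D

A rotation by 60 degrees sends (x, y) to (x/2 - sqrt(3)y/2, sqrt(3)x/2 + y/2).
Substitute the transformed coordinates into each option and compare with the original:
(A) 2x + y  ->  2(x/2 - sqrt(3)y/2) + (sqrt(3)x/2 + y/2) = sqrt(3)x/2 + x - sqrt(3)y + y/2   [differs from 2x + y: not invariant]
(B) x + y  ->  (x/2 - sqrt(3)y/2) + (sqrt(3)x/2 + y/2) = x/2 + sqrt(3)x/2 - sqrt(3)y/2 + y/2   [differs from x + y: not invariant]
(C) x - y  ->  (x/2 - sqrt(3)y/2) - (sqrt(3)x/2 + y/2) = -sqrt(3)x/2 + x/2 - sqrt(3)y/2 - y/2   [differs from x - y: not invariant]
(D) x^2 + y^2  ->  (x/2 - sqrt(3)y/2)^2 + (sqrt(3)x/2 + y/2)^2 = x^2 + y^2   [equals x^2 + y^2: invariant]

Only option (D), x^2 + y^2, is unchanged by the transformation.
Geometrically, x^2 + y^2 is the squared distance from the origin, which every rotation about the origin preserves.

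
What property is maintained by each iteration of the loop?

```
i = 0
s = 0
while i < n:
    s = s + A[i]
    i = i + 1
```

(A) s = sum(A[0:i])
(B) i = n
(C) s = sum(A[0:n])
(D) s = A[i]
A

A loop invariant must hold before the first iteration and be re-established by every execution of the body.

(A) s = sum(A[0:i]): Initially i = 0 and s = 0 = sum of the empty slice A[0:0]. If s = sum(A[0:i]) holds at the top of an iteration, the body sets s to sum(A[0:i]) + A[i] = sum(A[0:i+1]) and then i to i+1, so s = sum(A[0:i]) holds again. At exit i = n, giving s = sum(A[0:n]).

The other options fail:
(B) i = n: false initially (i = 0); it is the exit condition, not an invariant.
(C) s = sum(A[0:n]): false before the loop (s = 0, not the full sum) -- it only becomes true at exit.
(D) s = A[i]: after the first iteration s = A[0] but i = 1, so s = A[i] compares s with the wrong element (and fails in general).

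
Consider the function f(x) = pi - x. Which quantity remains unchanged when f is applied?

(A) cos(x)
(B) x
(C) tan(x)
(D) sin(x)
D

For f(x) = pi - x:
sin(pi - x) = sin(x), so sine is invariant under this transformation.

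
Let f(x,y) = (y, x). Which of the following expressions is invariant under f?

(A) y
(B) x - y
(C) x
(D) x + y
D

For f(x,y) = (y, x):
After applying f: x' = y, y' = x. So x' + y' = y + x = x + y.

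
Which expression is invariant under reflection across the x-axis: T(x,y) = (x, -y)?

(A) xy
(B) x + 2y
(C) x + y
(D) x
D

The map is reflection across the x-axis: T(x,y) = (x, -y).
Substitute the transformed coordinates into each option and compare with the original:
(A) xy  ->  (x)(-y) = -xy   [differs from xy: not invariant]
(B) x + 2y  ->  (x) + 2(-y) = x - 2y   [differs from x + 2y: not invariant]
(C) x + y  ->  (x) + (-y) = x - y   [differs from x + y: not invariant]
(D) x  ->  (x) = x   [equals x: invariant]

Only option (D), x, is unchanged by the transformation.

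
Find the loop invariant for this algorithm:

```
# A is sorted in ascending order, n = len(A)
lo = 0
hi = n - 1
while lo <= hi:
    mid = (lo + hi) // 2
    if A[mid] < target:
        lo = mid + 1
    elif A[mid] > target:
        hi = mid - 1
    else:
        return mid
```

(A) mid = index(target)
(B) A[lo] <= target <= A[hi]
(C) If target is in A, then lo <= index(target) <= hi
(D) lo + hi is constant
C

A loop invariant must hold before the first iteration and be re-established by every execution of the body.

(C) If target is in A, then lo <= index(target) <= hi: Before the loop [lo, hi] = [0, n-1] covers every index. When A[mid] < target, sortedness puts target strictly to the right of mid, so setting lo = mid + 1 keeps index(target) in [lo, hi]; symmetrically for hi = mid - 1. Hence 'if target is in A then lo <= index(target) <= hi' holds after every iteration, and when lo > hi it proves target is absent.

The other options fail:
(A) mid = index(target): mid is just the current probe; it equals index(target) only on the iteration that returns.
(B) A[lo] <= target <= A[hi]: fails when target is not in A (e.g. target < A[0] already violates it before the loop), so it is not maintained in general.
(D) lo + hi is constant: each iteration moves exactly one of lo, hi, so lo + hi changes (e.g. 0 + (n-1) becomes (mid+1) + (n-1)).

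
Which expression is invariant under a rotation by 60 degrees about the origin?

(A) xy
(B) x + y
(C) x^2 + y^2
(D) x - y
C

A rotation by 60 degrees sends (x, y) to (x/2 - sqrt(3)y/2, sqrt(3)x/2 + y/2).
Substitute the transformed coordinates into each option and compare with the original:
(A) xy  ->  (x/2 - sqrt(3)y/2)(sqrt(3)x/2 + y/2) = sqrt(3)x^2/4 - xy/2 - sqrt(3)y^2/4   [differs from xy: not invariant]
(B) x + y  ->  (x/2 - sqrt(3)y/2) + (sqrt(3)x/2 + y/2) = x/2 + sqrt(3)x/2 - sqrt(3)y/2 + y/2   [differs from x + y: not invariant]
(C) x^2 + y^2  ->  (x/2 - sqrt(3)y/2)^2 + (sqrt(3)x/2 + y/2)^2 = x^2 + y^2   [equals x^2 + y^2: invariant]
(D) x - y  ->  (x/2 - sqrt(3)y/2) - (sqrt(3)x/2 + y/2) = -sqrt(3)x/2 + x/2 - sqrt(3)y/2 - y/2   [differs from x - y: not invariant]

Only option (C), x^2 + y^2, is unchanged by the transformation.
Geometrically, x^2 + y^2 is the squared distance from the origin, which every rotation about the origin preserves.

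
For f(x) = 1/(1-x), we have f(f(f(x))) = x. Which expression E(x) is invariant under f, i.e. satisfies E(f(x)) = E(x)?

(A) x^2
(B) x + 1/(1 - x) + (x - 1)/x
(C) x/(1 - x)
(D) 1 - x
B

Replace x by f(x) = 1/(1 - x) in each option and simplify. As a quick numerical cross-check, also compare E(4) with E(f(4)) = E(-1/3).

(A) x^2  ->  (1/(1 - x))^2 = (x - 1)^(-2); check: E(4) = 16 but E(-1/3) = 1/9.   [not invariant]
(B) x + 1/(1 - x) + (x - 1)/x  ->  (1/(1 - x)) + 1/(1 - (1/(1 - x))) + ((1/(1 - x)) - 1)/(1/(1 - x)), which simplifies back to x + 1/(1 - x) + (x - 1)/x; check: E(4) = 53/12, E(-1/3) = 53/12.   [invariant]
(C) x/(1 - x)  ->  (1/(1 - x))/(1 - (1/(1 - x))) = -1/x; check: E(4) = -4/3 but E(-1/3) = -1/4.   [not invariant]
(D) 1 - x  ->  1 - (1/(1 - x)) = x/(x - 1); check: E(4) = -3 but E(-1/3) = 4/3.   [not invariant]

Only (B) is unchanged. Indeed f(f(x)) = 1/(1 - 1/(1-x)) = (1-x)/(-x) = (x-1)/x, so E(x) = x + f(x) + f(f(x)) is the sum over the whole 3-cycle; applying f just permutes the three terms cyclically (x -> f(x) -> f(f(x)) -> x), leaving the sum unchanged.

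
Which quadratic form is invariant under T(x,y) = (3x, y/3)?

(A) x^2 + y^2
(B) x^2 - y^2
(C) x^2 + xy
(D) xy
D

T multiplies x by 3 and divides y by 3.
Substitute the transformed coordinates into each option and compare with the original:
(A) x^2 + y^2  ->  (3x)^2 + (y/3)^2 = 9x^2 + y^2/9   [differs from x^2 + y^2: not invariant]
(B) x^2 - y^2  ->  (3x)^2 - (y/3)^2 = 9x^2 - y^2/9   [differs from x^2 - y^2: not invariant]
(C) x^2 + xy  ->  (3x)^2 + (3x)(y/3) = 9x^2 + xy   [differs from x^2 + xy: not invariant]
(D) xy  ->  (3x)(y/3) = xy   [equals xy: invariant]

Only option (D), xy, is unchanged by the transformation.
The factors 3 and 1/3 cancel only in the pure product xy.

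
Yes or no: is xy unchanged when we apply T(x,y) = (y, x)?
Yes

Substitute T(x,y) = (y, x) into the expression and compare with the original.

Original: xy
After applying T: (y)(x) = xy

This is identical to the original xy, so the expression is invariant.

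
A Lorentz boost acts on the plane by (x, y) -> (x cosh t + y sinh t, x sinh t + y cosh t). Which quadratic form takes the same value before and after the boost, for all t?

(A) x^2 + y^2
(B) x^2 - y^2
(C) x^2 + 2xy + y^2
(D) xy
B

Write x' = x cosh t + y sinh t, y' = x sinh t + y cosh t and substitute into each option:
(A) x^2 + y^2: (x cosh t + y sinh t)^2 + (x sinh t + y cosh t)^2 = (x^2 + y^2)(cosh^2 t + sinh^2 t) + 4xy sinh t cosh t = (x^2 + y^2) cosh 2t + 2xy sinh 2t   [not invariant for t != 0]
(B) x^2 - y^2: (x cosh t + y sinh t)^2 - (x sinh t + y cosh t)^2 = x^2(cosh^2 t - sinh^2 t) + 2xy(cosh t sinh t - sinh t cosh t) + y^2(sinh^2 t - cosh^2 t) = x^2 - y^2   [invariant, using cosh^2 t - sinh^2 t = 1]
(C) x^2 + 2xy + y^2: (x' + y')^2 with x' + y' = (x + y)(cosh t + sinh t) = (x + y)e^t, so it becomes (x + y)^2 e^(2t)   [not invariant for t != 0]
(D) xy: (x cosh t + y sinh t)(x sinh t + y cosh t) = xy(cosh^2 t + sinh^2 t) + (x^2 + y^2) sinh t cosh t = xy cosh 2t + (x^2 + y^2)(sinh 2t)/2   [not invariant for t != 0]

Only (B) x^2 - y^2 is unchanged; it is the Minkowski form preserved by Lorentz boosts, just as x^2 + y^2 is preserved by ordinary rotations.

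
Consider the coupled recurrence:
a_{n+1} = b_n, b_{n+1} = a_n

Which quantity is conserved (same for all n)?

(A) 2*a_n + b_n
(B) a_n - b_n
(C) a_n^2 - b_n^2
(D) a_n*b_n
D

Replace a_n by a_{n+1} = b_n and b_n by b_{n+1} = a_n in each option and simplify:
(A) 2*a_n + b_n  ->  2*(b_n) + (a_n) = a_n + 2*b_n   [not conserved]
(B) a_n - b_n  ->  (b_n) - (a_n) = -a_n + b_n   [not conserved]
(C) a_n^2 - b_n^2  ->  (b_n)^2 - (a_n)^2 = -a_n^2 + b_n^2   [not conserved]
(D) a_n*b_n  ->  (b_n)*(a_n) = a_n*b_n   [conserved]

Only (D) a_n*b_n returns to itself after one step, so it is the conserved quantity.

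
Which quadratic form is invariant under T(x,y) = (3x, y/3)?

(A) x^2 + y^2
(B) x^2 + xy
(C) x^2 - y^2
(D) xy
D

T multiplies x by 3 and divides y by 3.
Substitute the transformed coordinates into each option and compare with the original:
(A) x^2 + y^2  ->  (3x)^2 + (y/3)^2 = 9x^2 + y^2/9   [differs from x^2 + y^2: not invariant]
(B) x^2 + xy  ->  (3x)^2 + (3x)(y/3) = 9x^2 + xy   [differs from x^2 + xy: not invariant]
(C) x^2 - y^2  ->  (3x)^2 - (y/3)^2 = 9x^2 - y^2/9   [differs from x^2 - y^2: not invariant]
(D) xy  ->  (3x)(y/3) = xy   [equals xy: invariant]

Only option (D), xy, is unchanged by the transformation.
The factors 3 and 1/3 cancel only in the pure product xy.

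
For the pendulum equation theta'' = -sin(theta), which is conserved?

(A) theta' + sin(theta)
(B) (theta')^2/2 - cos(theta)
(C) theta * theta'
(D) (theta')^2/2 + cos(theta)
B

A first integral I satisfies dI/dt = 0 along every solution. Differentiate each option and use the equation of motion:
(A) d/dt[theta' + sin(theta)] = theta'' + cos(theta) theta' = -sin(theta) + theta' cos(theta), not identically 0
(B) d/dt[(theta')^2/2 - cos(theta)] = theta' theta'' + sin(theta) theta' = theta'(-sin(theta)) + theta' sin(theta) = 0
(C) d/dt[theta * theta'] = (theta')^2 + theta theta'' = (theta')^2 - theta sin(theta), not identically 0
(D) d/dt[(theta')^2/2 + cos(theta)] = theta' theta'' - sin(theta) theta' = -2 theta' sin(theta), not identically 0

Only (B) has zero time-derivative. This is the total energy: kinetic (theta')^2/2 plus potential -cos(theta).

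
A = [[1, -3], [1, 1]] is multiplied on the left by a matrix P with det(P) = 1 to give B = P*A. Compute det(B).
4

By the multiplicative property of determinants, det(B) = det(P*A) = det(P) * det(A) = det(A),
so the determinant is invariant under multiplication by any determinant-1 matrix; we just need det(A).

det(A) = (1)(1) - (-3)(1) = 1 - (-3) = 4

Therefore det(B) = 1 * 4 = 4.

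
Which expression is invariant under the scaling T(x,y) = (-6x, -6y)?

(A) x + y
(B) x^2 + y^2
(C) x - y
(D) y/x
D

Under the uniform scaling T(x,y) = (-6x, -6y):
Substitute the transformed coordinates into each option and compare with the original:
(A) x + y  ->  (-6x) + (-6y) = -6x - 6y   [differs from x + y: not invariant]
(B) x^2 + y^2  ->  (-6x)^2 + (-6y)^2 = 36x^2 + 36y^2   [differs from x^2 + y^2: not invariant]
(C) x - y  ->  (-6x) - (-6y) = -6x + 6y   [differs from x - y: not invariant]
(D) y/x  ->  (-6y)/(-6x) = y/x   [equals y/x: invariant]

Only option (D), y/x, is unchanged by the transformation.
The common factor -6 cancels in a ratio of coordinates, while sums, products and sums of squares pick up factors of -6 or 36.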